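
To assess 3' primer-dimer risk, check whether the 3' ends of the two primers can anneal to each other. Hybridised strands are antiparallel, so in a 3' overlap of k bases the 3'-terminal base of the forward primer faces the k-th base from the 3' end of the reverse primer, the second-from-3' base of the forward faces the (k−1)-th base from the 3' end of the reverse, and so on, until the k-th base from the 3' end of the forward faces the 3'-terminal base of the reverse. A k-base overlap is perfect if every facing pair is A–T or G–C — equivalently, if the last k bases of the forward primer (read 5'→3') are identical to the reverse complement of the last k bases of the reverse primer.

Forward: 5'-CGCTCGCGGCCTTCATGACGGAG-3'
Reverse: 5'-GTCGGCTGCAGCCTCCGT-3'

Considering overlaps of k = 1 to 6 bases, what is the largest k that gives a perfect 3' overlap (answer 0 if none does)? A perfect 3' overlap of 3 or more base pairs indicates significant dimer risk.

Longest perfect overlap: 6 complementary base pairs; significant dimer risk (threshold 3).

Last 6 bases (5'→3') — forward …ACGGAG, reverse …CTCCGT.
Reverse complement of the reverse primer's last 6 bases: ACGGAG; its first k bases are the reverse complement of the reverse primer's last k bases, so a perfect k-base overlap needs the forward primer's last k bases to equal them.
Comparing (forward last k vs required): k=1: G vs A ✗; k=2: AG vs AC ✗; k=3: GAG vs ACG ✗; k=4: GGAG vs ACGG ✗; k=5: CGGAG vs ACGGA ✗; k=6: ACGGAG vs ACGGAG ✓.
Only k = 6 is perfect, so the longest perfect 3' overlap is 6.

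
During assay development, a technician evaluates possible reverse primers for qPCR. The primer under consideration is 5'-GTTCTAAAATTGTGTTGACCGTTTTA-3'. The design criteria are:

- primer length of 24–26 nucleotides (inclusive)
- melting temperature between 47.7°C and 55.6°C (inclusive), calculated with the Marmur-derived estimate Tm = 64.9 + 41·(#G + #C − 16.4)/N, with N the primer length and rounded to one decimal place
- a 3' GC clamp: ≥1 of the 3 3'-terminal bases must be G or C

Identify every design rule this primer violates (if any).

Fails: GC clamp.

Base counts: A=6, T=12, G=5, C=3 (length 26).
length: length 26 ✓
Tm: Tm = 64.9 + 41·(8 − 16.4)/26 = 51.7°C ✓
GC clamp: 3' end TTA has 0 G/C, need ≥1 ✗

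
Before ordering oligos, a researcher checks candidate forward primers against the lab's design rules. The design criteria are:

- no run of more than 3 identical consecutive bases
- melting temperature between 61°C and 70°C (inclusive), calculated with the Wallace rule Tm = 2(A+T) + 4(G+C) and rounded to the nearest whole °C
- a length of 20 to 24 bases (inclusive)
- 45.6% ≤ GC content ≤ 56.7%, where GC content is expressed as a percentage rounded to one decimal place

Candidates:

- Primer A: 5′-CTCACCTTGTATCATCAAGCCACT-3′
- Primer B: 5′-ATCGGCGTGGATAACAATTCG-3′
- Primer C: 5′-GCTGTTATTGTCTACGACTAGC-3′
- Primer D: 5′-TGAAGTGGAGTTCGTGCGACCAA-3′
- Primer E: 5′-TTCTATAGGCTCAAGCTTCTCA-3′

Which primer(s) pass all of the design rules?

Primer A, Primer B and Primer D.

Primer A (24 nt, A=6 T=7 G=2 C=9): longest run = 2 ✓; Tm = 2·13 + 4·11 = 70°C ✓; length 24 ✓; GC 11/24 = 45.8% ✓ — passes.
Primer B (21 nt, A=6 T=5 G=6 C=4): longest run = 2 ✓; Tm = 2·11 + 4·10 = 62°C ✓; length 21 ✓; GC 10/21 = 47.6% ✓ — passes.
Primer C (22 nt, A=4 T=8 G=5 C=5): longest run = 2 ✓; Tm = 2·12 + 4·10 = 64°C ✓; length 22 ✓; GC 10/22 = 45.5%, outside 45.6–56.7% ✗ — fails.
Primer D (23 nt, A=6 T=5 G=8 C=4): longest run = 2 ✓; Tm = 2·11 + 4·12 = 70°C ✓; length 23 ✓; GC 12/23 = 52.2% ✓ — passes.
Primer E (22 nt, A=5 T=8 G=3 C=6): longest run = 2 ✓; Tm = 2·13 + 4·9 = 62°C ✓; length 22 ✓; GC 9/22 = 40.9%, outside 45.6–56.7% ✗ — fails.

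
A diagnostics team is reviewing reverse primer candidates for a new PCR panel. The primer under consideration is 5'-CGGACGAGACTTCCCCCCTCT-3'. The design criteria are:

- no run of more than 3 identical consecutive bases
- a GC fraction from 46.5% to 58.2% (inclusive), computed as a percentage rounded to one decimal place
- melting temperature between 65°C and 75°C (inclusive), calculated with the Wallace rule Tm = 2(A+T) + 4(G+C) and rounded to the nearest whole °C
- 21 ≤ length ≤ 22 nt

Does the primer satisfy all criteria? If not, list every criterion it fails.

Fails: homopolymer run, GC content.

Base counts: A=3, T=4, G=4, C=10 (length 21).
homopolymer run: longest run = 6, exceeds 3 ✗
GC content: GC 14/21 = 66.7%, outside 46.5–58.2% ✗
Tm: Tm = 2·7 + 4·14 = 70°C ✓
length: length 21 ✓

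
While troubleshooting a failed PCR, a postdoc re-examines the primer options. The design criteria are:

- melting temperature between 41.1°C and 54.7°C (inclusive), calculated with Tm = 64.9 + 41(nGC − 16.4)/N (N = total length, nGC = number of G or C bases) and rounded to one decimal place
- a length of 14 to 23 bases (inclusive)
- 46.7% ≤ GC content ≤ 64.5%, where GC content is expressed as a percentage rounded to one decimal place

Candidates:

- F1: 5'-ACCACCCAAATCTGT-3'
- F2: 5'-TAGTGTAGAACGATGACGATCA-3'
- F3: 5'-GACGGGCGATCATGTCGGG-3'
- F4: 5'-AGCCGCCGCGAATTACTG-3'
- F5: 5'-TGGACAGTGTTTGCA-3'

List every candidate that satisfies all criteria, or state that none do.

F4 only.

F1 (15 nt, A=5 T=3 G=1 C=6): Tm = 64.9 + 41·(7 − 16.4)/15 = 39.2°C, outside 41.1–54.7°C ✗; length 15 ✓; GC 7/15 = 46.7% ✓ — fails.
F2 (22 nt, A=8 T=5 G=6 C=3): Tm = 64.9 + 41·(9 − 16.4)/22 = 51.1°C ✓; length 22 ✓; GC 9/22 = 40.9%, outside 46.7–64.5% ✗ — fails.
F3 (19 nt, A=3 T=3 G=9 C=4): Tm = 64.9 + 41·(13 − 16.4)/19 = 57.6°C, outside 41.1–54.7°C ✗; length 19 ✓; GC 13/19 = 68.4%, outside 46.7–64.5% ✗ — fails.
F4 (18 nt, A=4 T=3 G=5 C=6): Tm = 64.9 + 41·(11 − 16.4)/18 = 52.6°C ✓; length 18 ✓; GC 11/18 = 61.1% ✓ — passes.
F5 (15 nt, A=3 T=5 G=5 C=2): Tm = 64.9 + 41·(7 − 16.4)/15 = 39.2°C, outside 41.1–54.7°C ✗; length 15 ✓; GC 7/15 = 46.7% ✓ — fails.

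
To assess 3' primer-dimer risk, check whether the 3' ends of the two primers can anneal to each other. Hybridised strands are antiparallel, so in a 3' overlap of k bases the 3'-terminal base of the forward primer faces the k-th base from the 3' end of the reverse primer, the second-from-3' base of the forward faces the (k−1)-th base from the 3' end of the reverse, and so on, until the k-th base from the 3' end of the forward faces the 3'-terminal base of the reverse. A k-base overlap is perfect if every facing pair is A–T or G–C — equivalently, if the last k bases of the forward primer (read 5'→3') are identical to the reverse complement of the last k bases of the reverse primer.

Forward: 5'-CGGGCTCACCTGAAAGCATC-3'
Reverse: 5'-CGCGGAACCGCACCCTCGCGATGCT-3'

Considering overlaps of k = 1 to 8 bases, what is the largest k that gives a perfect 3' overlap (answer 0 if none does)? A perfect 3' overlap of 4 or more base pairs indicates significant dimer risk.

Last 8 bases (5'→3') — forward …AAAGCATC, reverse …GCGATGCT.
Reverse complement of the reverse primer's last 8 bases: AGCATCGC; its first k bases are the reverse complement of the reverse primer's last k bases, so a perfect k-base overlap needs the forward primer's last k bases to equal them.
Comparing (forward last k vs required): k=1: C vs A ✗; k=2: TC vs AG ✗; k=3: ATC vs AGC ✗; k=4: CATC vs AGCA ✗; k=5: GCATC vs AGCAT ✗; k=6: AGCATC vs AGCATC ✓; k=7: AAGCATC vs AGCATCG ✗; k=8: AAAGCATC vs AGCATCGC ✗.
Only k = 6 is perfect, so the longest perfect 3' overlap is 6.

Longest perfect overlap: 6 complementary base pairs; significant dimer risk (threshold 4).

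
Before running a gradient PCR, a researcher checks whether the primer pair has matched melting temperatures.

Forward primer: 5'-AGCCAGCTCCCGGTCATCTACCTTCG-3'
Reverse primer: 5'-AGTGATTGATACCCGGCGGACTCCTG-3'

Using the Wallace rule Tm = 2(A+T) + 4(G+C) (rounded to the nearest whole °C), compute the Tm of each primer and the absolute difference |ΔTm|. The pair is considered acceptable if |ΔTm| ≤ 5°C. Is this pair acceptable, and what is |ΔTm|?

|ΔTm| = 2°C; the pair is acceptable.

Forward: A=4 T=6 G=5 C=11 → Tm = 2·10 + 4·16 = 84°C.
Reverse: A=5 T=6 G=8 C=7 → Tm = 2·11 + 4·15 = 82°C.
|ΔTm| = |84 − 82| = 2°C, ≤ 5°C.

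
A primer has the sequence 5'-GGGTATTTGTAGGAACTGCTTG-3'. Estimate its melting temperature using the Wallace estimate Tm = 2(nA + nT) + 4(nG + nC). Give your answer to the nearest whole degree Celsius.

Base counts: A=4, T=8, G=8, C=2 (length 22).
Tm = 2·(4+8) + 4·(8+2) = 2·12 + 4·10 = 24 + 40 = 64°C.

64°C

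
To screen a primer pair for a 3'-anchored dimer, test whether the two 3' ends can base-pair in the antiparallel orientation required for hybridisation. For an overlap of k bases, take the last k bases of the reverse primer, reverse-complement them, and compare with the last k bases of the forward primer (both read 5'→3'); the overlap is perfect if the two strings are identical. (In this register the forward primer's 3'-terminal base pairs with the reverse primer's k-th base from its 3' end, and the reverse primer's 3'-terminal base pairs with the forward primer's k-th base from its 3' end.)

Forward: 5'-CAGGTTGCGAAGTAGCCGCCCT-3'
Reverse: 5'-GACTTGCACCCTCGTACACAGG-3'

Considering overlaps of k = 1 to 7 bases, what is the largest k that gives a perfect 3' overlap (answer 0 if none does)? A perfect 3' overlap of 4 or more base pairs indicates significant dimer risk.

Longest perfect overlap: 3 complementary base pairs; below the dimer-risk threshold (threshold 4).

Last 7 bases (5'→3') — forward …CCGCCCT, reverse …ACACAGG.
Reverse complement of the reverse primer's last 7 bases: CCTGTGT; its first k bases are the reverse complement of the reverse primer's last k bases, so a perfect k-base overlap needs the forward primer's last k bases to equal them.
Comparing (forward last k vs required): k=1: T vs C ✗; k=2: CT vs CC ✗; k=3: CCT vs CCT ✓; k=4: CCCT vs CCTG ✗; k=5: GCCCT vs CCTGT ✗; k=6: CGCCCT vs CCTGTG ✗; k=7: CCGCCCT vs CCTGTGT ✗.
Only k = 3 is perfect, so the longest perfect 3' overlap is 3.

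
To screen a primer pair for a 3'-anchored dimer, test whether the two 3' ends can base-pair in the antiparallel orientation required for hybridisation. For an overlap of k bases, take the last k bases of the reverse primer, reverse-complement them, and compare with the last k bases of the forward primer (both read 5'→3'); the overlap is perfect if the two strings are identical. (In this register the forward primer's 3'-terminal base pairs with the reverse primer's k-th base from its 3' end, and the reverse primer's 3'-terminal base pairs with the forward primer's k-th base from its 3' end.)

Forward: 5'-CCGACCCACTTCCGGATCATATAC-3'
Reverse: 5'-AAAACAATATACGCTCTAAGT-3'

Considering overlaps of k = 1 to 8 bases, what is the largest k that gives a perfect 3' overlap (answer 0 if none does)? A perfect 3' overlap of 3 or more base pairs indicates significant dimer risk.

Longest perfect overlap: 2 complementary base pairs; below the dimer-risk threshold (threshold 3).

Last 8 bases (5'→3') — forward …TCATATAC, reverse …CTCTAAGT.
Reverse complement of the reverse primer's last 8 bases: ACTTAGAG; its first k bases are the reverse complement of the reverse primer's last k bases, so a perfect k-base overlap needs the forward primer's last k bases to equal them.
Comparing (forward last k vs required): k=1: C vs A ✗; k=2: AC vs AC ✓; k=3: TAC vs ACT ✗; k=4: ATAC vs ACTT ✗; k=5: TATAC vs ACTTA ✗; k=6: ATATAC vs ACTTAG ✗; k=7: CATATAC vs ACTTAGA ✗; k=8: TCATATAC vs ACTTAGAG ✗.
Only k = 2 is perfect, so the longest perfect 3' overlap is 2.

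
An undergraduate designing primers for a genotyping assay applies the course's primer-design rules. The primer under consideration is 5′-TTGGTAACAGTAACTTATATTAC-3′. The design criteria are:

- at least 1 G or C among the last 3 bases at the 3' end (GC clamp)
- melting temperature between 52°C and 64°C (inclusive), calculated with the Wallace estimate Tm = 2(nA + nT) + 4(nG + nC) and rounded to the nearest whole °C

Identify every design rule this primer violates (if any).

Base counts: A=8, T=9, G=3, C=3 (length 23).
GC clamp: 3' end TAC has 1 G/C ✓
Tm: Tm = 2·17 + 4·6 = 58°C ✓

Meets all criteria.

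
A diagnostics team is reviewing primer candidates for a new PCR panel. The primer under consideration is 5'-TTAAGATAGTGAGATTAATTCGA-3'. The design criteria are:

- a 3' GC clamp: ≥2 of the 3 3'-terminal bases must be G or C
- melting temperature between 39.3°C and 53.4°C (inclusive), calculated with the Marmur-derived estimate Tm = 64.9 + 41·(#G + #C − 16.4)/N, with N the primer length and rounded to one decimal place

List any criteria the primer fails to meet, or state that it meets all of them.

Meets all criteria.

Base counts: A=9, T=8, G=5, C=1 (length 23).
GC clamp: 3' end CGA has 2 G/C ✓
Tm: Tm = 64.9 + 41·(6 − 16.4)/23 = 46.4°C ✓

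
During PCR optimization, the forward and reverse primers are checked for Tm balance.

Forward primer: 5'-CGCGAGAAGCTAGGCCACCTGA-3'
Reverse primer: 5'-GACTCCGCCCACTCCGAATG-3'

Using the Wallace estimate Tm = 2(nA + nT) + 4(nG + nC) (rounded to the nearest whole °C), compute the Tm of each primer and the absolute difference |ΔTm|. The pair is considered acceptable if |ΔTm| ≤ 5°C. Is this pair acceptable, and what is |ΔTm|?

Forward: A=6 T=2 G=7 C=7 → Tm = 2·8 + 4·14 = 72°C.
Reverse: A=4 T=3 G=4 C=9 → Tm = 2·7 + 4·13 = 66°C.
|ΔTm| = |72 − 66| = 6°C, > 5°C.

|ΔTm| = 6°C; the pair is not acceptable.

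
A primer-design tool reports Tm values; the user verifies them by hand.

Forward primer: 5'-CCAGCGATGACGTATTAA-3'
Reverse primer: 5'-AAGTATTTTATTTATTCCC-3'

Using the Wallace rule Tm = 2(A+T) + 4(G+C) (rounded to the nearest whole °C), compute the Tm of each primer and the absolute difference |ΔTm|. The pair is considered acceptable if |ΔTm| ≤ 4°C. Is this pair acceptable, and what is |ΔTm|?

|ΔTm| = 6°C; the pair is not acceptable.

Forward: A=6 T=4 G=4 C=4 → Tm = 2·10 + 4·8 = 52°C.
Reverse: A=5 T=10 G=1 C=3 → Tm = 2·15 + 4·4 = 46°C.
|ΔTm| = |52 − 46| = 6°C, > 4°C.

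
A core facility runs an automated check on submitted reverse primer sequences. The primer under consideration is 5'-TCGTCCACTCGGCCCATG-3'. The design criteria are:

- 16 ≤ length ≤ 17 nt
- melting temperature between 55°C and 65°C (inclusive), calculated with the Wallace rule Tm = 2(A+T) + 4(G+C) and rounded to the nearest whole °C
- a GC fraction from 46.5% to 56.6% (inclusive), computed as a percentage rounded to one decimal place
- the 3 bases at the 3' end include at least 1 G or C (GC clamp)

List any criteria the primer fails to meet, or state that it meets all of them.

Fails: length, GC content.

Base counts: A=2, T=4, G=4, C=8 (length 18).
length: length 18, outside 16–17 ✗
Tm: Tm = 2·6 + 4·12 = 60°C ✓
GC content: GC 12/18 = 66.7%, outside 46.5–56.6% ✗
GC clamp: 3' end ATG has 1 G/C ✓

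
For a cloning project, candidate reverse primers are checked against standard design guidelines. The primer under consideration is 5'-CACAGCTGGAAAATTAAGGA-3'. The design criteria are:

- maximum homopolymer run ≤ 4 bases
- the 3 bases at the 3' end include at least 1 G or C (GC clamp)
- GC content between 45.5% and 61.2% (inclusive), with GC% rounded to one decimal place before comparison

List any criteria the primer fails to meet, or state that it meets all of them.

Fails: GC content.

Base counts: A=9, T=3, G=5, C=3 (length 20).
homopolymer run: longest run = 4 ✓
GC clamp: 3' end GGA has 2 G/C ✓
GC content: GC 8/20 = 40.0%, outside 45.5–61.2% ✗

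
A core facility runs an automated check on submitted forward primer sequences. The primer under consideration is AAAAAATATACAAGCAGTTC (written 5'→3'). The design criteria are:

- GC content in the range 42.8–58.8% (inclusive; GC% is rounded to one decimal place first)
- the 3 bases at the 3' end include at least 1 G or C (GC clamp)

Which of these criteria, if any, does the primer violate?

Fails: GC content.

Base counts: A=11, T=4, G=2, C=3 (length 20).
GC content: GC 5/20 = 25.0%, outside 42.8–58.8% ✗
GC clamp: 3' end TTC has 1 G/C ✓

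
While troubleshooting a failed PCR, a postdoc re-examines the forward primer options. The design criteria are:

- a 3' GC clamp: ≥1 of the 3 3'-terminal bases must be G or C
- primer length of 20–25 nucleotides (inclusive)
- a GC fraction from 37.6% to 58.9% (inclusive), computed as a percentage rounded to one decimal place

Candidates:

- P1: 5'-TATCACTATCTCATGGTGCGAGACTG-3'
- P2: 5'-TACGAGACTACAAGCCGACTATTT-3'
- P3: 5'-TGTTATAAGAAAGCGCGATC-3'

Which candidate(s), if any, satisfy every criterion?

P1 (26 nt, A=6 T=8 G=6 C=6): 3' end CTG has 2 G/C ✓; length 26, outside 20–25 ✗; GC 12/26 = 46.2% ✓ — fails.
P2 (24 nt, A=8 T=6 G=4 C=6): 3' end TTT has 0 G/C, need ≥1 ✗; length 24 ✓; GC 10/24 = 41.7% ✓ — fails.
P3 (20 nt, A=7 T=5 G=5 C=3): 3' end ATC has 1 G/C ✓; length 20 ✓; GC 8/20 = 40.0% ✓ — passes.

P3 only.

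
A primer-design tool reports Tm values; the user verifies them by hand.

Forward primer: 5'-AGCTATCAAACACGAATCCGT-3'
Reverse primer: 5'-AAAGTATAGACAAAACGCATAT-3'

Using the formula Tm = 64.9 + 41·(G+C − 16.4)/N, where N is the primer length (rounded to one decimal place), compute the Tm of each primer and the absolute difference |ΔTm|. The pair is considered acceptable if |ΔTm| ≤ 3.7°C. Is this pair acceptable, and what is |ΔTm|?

|ΔTm| = 5.0°C; the pair is not acceptable.

Forward: G+C = 9, N = 21 → Tm = 64.9 + 41·(9 − 16.4)/21 = 50.5°C.
Reverse: G+C = 6, N = 22 → Tm = 64.9 + 41·(6 − 16.4)/22 = 45.5°C.
|ΔTm| = |50.5 − 45.5| = 5.0°C, > 3.7°C.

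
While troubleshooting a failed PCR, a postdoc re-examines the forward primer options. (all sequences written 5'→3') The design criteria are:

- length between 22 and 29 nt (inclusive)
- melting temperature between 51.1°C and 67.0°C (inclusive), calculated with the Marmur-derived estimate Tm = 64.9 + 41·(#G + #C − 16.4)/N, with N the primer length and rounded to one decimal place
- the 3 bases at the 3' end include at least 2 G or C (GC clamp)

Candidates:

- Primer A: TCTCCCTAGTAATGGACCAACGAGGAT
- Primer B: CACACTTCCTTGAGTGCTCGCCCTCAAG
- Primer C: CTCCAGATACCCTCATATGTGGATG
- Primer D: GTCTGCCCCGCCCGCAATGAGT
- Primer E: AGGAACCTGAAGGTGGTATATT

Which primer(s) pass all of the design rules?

Primer A (27 nt, A=8 T=6 G=6 C=7): length 27 ✓; Tm = 64.9 + 41·(13 − 16.4)/27 = 59.7°C ✓; 3' end GAT has 1 G/C, need ≥2 ✗ — fails.
Primer B (28 nt, A=5 T=7 G=5 C=11): length 28 ✓; Tm = 64.9 + 41·(16 − 16.4)/28 = 64.3°C ✓; 3' end AAG has 1 G/C, need ≥2 ✗ — fails.
Primer C (25 nt, A=6 T=7 G=5 C=7): length 25 ✓; Tm = 64.9 + 41·(12 − 16.4)/25 = 57.7°C ✓; 3' end ATG has 1 G/C, need ≥2 ✗ — fails.
Primer D (22 nt, A=3 T=4 G=6 C=9): length 22 ✓; Tm = 64.9 + 41·(15 − 16.4)/22 = 62.3°C ✓; 3' end AGT has 1 G/C, need ≥2 ✗ — fails.
Primer E (22 nt, A=7 T=6 G=7 C=2): length 22 ✓; Tm = 64.9 + 41·(9 − 16.4)/22 = 51.1°C ✓; 3' end ATT has 0 G/C, need ≥2 ✗ — fails.

None of the candidates satisfy all criteria.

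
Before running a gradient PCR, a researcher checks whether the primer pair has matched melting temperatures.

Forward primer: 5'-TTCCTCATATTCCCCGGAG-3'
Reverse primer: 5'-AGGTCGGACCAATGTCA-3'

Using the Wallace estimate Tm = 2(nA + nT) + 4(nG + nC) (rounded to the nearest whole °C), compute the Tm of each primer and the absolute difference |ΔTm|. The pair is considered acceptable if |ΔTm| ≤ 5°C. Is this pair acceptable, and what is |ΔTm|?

Forward: A=3 T=6 G=3 C=7 → Tm = 2·9 + 4·10 = 58°C.
Reverse: A=5 T=3 G=5 C=4 → Tm = 2·8 + 4·9 = 52°C.
|ΔTm| = |58 − 52| = 6°C, > 5°C.

|ΔTm| = 6°C; the pair is not acceptable.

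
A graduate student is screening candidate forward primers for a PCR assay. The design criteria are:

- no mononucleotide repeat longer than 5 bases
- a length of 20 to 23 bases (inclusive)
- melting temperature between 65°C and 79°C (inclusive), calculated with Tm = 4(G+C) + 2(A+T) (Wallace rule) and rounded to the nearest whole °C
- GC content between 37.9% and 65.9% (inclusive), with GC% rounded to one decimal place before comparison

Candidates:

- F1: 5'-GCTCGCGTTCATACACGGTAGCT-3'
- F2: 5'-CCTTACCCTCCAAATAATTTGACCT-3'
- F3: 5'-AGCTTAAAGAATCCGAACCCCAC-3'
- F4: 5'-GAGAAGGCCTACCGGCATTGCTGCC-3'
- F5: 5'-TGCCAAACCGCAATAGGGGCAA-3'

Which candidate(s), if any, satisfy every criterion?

F1 (23 nt, A=4 T=6 G=6 C=7): longest run = 2 ✓; length 23 ✓; Tm = 2·10 + 4·13 = 72°C ✓; GC 13/23 = 56.5% ✓ — passes.
F2 (25 nt, A=7 T=8 G=1 C=9): longest run = 3 ✓; length 25, outside 20–23 ✗; Tm = 2·15 + 4·10 = 70°C ✓; GC 10/25 = 40.0% ✓ — fails.
F3 (23 nt, A=9 T=3 G=3 C=8): longest run = 4 ✓; length 23 ✓; Tm = 2·12 + 4·11 = 68°C ✓; GC 11/23 = 47.8% ✓ — passes.
F4 (25 nt, A=5 T=4 G=8 C=8): longest run = 2 ✓; length 25, outside 20–23 ✗; Tm = 2·9 + 4·16 = 82°C, outside 65–79°C ✗; GC 16/25 = 64.0% ✓ — fails.
F5 (22 nt, A=8 T=2 G=6 C=6): longest run = 4 ✓; length 22 ✓; Tm = 2·10 + 4·12 = 68°C ✓; GC 12/22 = 54.5% ✓ — passes.

F1, F3 and F5.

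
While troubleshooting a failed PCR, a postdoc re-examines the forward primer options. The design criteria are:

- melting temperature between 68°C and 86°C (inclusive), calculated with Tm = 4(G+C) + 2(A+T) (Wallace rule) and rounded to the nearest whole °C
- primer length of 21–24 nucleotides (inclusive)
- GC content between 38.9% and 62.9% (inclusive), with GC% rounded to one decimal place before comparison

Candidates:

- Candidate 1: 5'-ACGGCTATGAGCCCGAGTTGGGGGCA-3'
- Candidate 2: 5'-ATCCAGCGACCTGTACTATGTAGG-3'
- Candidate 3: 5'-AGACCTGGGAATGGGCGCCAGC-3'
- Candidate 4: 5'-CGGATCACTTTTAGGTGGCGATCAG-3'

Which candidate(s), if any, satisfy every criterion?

Candidate 1 (26 nt, A=5 T=4 G=11 C=6): Tm = 2·9 + 4·17 = 86°C ✓; length 26, outside 21–24 ✗; GC 17/26 = 65.4%, outside 38.9–62.9% ✗ — fails.
Candidate 2 (24 nt, A=6 T=6 G=6 C=6): Tm = 2·12 + 4·12 = 72°C ✓; length 24 ✓; GC 12/24 = 50.0% ✓ — passes.
Candidate 3 (22 nt, A=5 T=2 G=9 C=6): Tm = 2·7 + 4·15 = 74°C ✓; length 22 ✓; GC 15/22 = 68.2%, outside 38.9–62.9% ✗ — fails.
Candidate 4 (25 nt, A=5 T=7 G=8 C=5): Tm = 2·12 + 4·13 = 76°C ✓; length 25, outside 21–24 ✗; GC 13/25 = 52.0% ✓ — fails.

Candidate 2 only.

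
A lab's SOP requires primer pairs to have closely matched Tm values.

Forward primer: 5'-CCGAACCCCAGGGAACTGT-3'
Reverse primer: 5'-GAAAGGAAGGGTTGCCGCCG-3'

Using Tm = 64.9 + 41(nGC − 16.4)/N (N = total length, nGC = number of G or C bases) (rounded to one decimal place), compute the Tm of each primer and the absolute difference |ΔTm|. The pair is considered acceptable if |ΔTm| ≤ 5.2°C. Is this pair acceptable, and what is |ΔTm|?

|ΔTm| = 2.5°C; the pair is acceptable.

Forward: G+C = 12, N = 19 → Tm = 64.9 + 41·(12 − 16.4)/19 = 55.4°C.
Reverse: G+C = 13, N = 20 → Tm = 64.9 + 41·(13 − 16.4)/20 = 57.9°C.
|ΔTm| = |55.4 − 57.9| = 2.5°C, ≤ 5.2°C.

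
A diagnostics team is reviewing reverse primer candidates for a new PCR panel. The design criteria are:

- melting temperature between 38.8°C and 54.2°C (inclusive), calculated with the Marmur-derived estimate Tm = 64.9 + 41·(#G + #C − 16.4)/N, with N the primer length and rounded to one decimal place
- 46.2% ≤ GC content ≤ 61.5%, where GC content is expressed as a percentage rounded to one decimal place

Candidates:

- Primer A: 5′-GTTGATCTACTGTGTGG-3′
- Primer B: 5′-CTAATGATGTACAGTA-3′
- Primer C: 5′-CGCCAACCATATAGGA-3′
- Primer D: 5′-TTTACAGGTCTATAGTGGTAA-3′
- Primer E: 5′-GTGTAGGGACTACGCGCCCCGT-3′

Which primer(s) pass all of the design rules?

Primer A (17 nt, A=2 T=7 G=6 C=2): Tm = 64.9 + 41·(8 − 16.4)/17 = 44.6°C ✓; GC 8/17 = 47.1% ✓ — passes.
Primer B (16 nt, A=6 T=5 G=3 C=2): Tm = 64.9 + 41·(5 − 16.4)/16 = 35.7°C, outside 38.8–54.2°C ✗; GC 5/16 = 31.3%, outside 46.2–61.5% ✗ — fails.
Primer C (16 nt, A=6 T=2 G=3 C=5): Tm = 64.9 + 41·(8 − 16.4)/16 = 43.4°C ✓; GC 8/16 = 50.0% ✓ — passes.
Primer D (21 nt, A=6 T=8 G=5 C=2): Tm = 64.9 + 41·(7 − 16.4)/21 = 46.5°C ✓; GC 7/21 = 33.3%, outside 46.2–61.5% ✗ — fails.
Primer E (22 nt, A=3 T=4 G=8 C=7): Tm = 64.9 + 41·(15 − 16.4)/22 = 62.3°C, outside 38.8–54.2°C ✗; GC 15/22 = 68.2%, outside 46.2–61.5% ✗ — fails.

Primer A and Primer C.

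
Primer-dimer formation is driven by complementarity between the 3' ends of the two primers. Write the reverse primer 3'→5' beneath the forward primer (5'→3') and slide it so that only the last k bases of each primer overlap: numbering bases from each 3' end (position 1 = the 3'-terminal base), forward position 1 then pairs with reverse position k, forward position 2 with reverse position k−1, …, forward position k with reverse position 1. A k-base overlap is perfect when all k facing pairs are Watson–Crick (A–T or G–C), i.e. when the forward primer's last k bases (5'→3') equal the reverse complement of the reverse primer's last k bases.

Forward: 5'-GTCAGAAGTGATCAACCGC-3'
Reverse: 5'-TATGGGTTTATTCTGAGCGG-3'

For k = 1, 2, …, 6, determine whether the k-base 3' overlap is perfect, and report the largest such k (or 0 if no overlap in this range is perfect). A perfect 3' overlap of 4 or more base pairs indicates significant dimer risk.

Longest perfect overlap: 4 complementary base pairs; significant dimer risk (threshold 4).

Last 6 bases (5'→3') — forward …AACCGC, reverse …GAGCGG.
Reverse complement of the reverse primer's last 6 bases: CCGCTC; its first k bases are the reverse complement of the reverse primer's last k bases, so a perfect k-base overlap needs the forward primer's last k bases to equal them.
Comparing (forward last k vs required): k=1: C vs C ✓; k=2: GC vs CC ✗; k=3: CGC vs CCG ✗; k=4: CCGC vs CCGC ✓; k=5: ACCGC vs CCGCT ✗; k=6: AACCGC vs CCGCTC ✗.
Perfect overlaps at k = 1, 4; the largest is 4.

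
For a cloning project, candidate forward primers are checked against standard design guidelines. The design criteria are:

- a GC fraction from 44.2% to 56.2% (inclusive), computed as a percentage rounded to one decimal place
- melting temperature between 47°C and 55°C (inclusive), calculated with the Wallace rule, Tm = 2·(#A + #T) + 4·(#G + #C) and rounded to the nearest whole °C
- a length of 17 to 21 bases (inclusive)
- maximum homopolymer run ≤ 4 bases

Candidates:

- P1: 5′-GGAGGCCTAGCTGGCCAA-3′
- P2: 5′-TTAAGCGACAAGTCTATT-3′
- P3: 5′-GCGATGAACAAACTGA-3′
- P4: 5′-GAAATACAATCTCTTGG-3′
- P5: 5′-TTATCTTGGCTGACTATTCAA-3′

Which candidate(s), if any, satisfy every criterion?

None of the candidates satisfy all criteria.

P1 (18 nt, A=4 T=2 G=7 C=5): GC 12/18 = 66.7%, outside 44.2–56.2% ✗; Tm = 2·6 + 4·12 = 60°C, outside 47–55°C ✗; length 18 ✓; longest run = 2 ✓ — fails.
P2 (18 nt, A=6 T=6 G=3 C=3): GC 6/18 = 33.3%, outside 44.2–56.2% ✗; Tm = 2·12 + 4·6 = 48°C ✓; length 18 ✓; longest run = 2 ✓ — fails.
P3 (16 nt, A=7 T=2 G=4 C=3): GC 7/16 = 43.8%, outside 44.2–56.2% ✗; Tm = 2·9 + 4·7 = 46°C, outside 47–55°C ✗; length 16, outside 17–21 ✗; longest run = 3 ✓ — fails.
P4 (17 nt, A=6 T=5 G=3 C=3): GC 6/17 = 35.3%, outside 44.2–56.2% ✗; Tm = 2·11 + 4·6 = 46°C, outside 47–55°C ✗; length 17 ✓; longest run = 3 ✓ — fails.
P5 (21 nt, A=5 T=9 G=3 C=4): GC 7/21 = 33.3%, outside 44.2–56.2% ✗; Tm = 2·14 + 4·7 = 56°C, outside 47–55°C ✗; length 21 ✓; longest run = 2 ✓ — fails.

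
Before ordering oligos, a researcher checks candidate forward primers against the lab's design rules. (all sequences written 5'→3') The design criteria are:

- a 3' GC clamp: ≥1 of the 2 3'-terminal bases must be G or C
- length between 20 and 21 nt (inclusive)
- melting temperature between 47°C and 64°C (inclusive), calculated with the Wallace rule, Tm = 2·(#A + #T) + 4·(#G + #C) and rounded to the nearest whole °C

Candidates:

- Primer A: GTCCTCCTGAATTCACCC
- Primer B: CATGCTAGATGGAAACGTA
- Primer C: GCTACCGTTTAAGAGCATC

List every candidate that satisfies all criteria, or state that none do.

None of the candidates satisfy all criteria.

Primer A (18 nt, A=3 T=5 G=2 C=8): 3' end CC has 2 G/C ✓; length 18, outside 20–21 ✗; Tm = 2·8 + 4·10 = 56°C ✓ — fails.
Primer B (19 nt, A=7 T=4 G=5 C=3): 3' end TA has 0 G/C, need ≥1 ✗; length 19, outside 20–21 ✗; Tm = 2·11 + 4·8 = 54°C ✓ — fails.
Primer C (19 nt, A=5 T=5 G=4 C=5): 3' end TC has 1 G/C ✓; length 19, outside 20–21 ✗; Tm = 2·10 + 4·9 = 56°C ✓ — fails.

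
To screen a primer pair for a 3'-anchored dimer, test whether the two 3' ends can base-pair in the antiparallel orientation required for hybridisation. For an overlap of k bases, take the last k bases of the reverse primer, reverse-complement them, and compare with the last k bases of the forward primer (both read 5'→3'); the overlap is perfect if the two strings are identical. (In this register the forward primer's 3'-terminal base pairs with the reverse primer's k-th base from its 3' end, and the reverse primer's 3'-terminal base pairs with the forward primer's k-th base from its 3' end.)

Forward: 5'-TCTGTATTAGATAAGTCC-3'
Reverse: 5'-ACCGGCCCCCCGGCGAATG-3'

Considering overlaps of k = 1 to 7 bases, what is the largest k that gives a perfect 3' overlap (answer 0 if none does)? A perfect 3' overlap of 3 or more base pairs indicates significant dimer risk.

Last 7 bases (5'→3') — forward …TAAGTCC, reverse …GCGAATG.
Reverse complement of the reverse primer's last 7 bases: CATTCGC; its first k bases are the reverse complement of the reverse primer's last k bases, so a perfect k-base overlap needs the forward primer's last k bases to equal them.
Comparing (forward last k vs required): k=1: C vs C ✓; k=2: CC vs CA ✗; k=3: TCC vs CAT ✗; k=4: GTCC vs CATT ✗; k=5: AGTCC vs CATTC ✗; k=6: AAGTCC vs CATTCG ✗; k=7: TAAGTCC vs CATTCGC ✗.
Only k = 1 is perfect, so the longest perfect 3' overlap is 1.

Longest perfect overlap: 1 complementary base pair; below the dimer-risk threshold (threshold 3).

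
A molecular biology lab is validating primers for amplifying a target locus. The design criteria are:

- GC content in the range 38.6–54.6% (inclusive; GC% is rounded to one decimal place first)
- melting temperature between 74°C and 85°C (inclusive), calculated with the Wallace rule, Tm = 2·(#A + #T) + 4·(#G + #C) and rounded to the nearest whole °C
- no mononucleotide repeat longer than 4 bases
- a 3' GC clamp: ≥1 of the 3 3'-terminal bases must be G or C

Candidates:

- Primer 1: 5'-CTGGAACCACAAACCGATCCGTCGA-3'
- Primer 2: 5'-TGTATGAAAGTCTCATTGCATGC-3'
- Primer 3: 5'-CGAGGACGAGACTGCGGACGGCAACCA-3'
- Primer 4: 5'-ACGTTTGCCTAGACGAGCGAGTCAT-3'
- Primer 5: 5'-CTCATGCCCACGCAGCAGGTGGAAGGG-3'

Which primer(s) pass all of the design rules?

Primer 1 (25 nt, A=8 T=3 G=5 C=9): GC 14/25 = 56.0%, outside 38.6–54.6% ✗; Tm = 2·11 + 4·14 = 78°C ✓; longest run = 3 ✓; 3' end CGA has 2 G/C ✓ — fails.
Primer 2 (23 nt, A=6 T=8 G=5 C=4): GC 9/23 = 39.1% ✓; Tm = 2·14 + 4·9 = 64°C, outside 74–85°C ✗; longest run = 3 ✓; 3' end TGC has 2 G/C ✓ — fails.
Primer 3 (27 nt, A=8 T=1 G=10 C=8): GC 18/27 = 66.7%, outside 38.6–54.6% ✗; Tm = 2·9 + 4·18 = 90°C, outside 74–85°C ✗; longest run = 2 ✓; 3' end CCA has 2 G/C ✓ — fails.
Primer 4 (25 nt, A=6 T=6 G=7 C=6): GC 13/25 = 52.0% ✓; Tm = 2·12 + 4·13 = 76°C ✓; longest run = 3 ✓; 3' end CAT has 1 G/C ✓ — passes.
Primer 5 (27 nt, A=6 T=3 G=10 C=8): GC 18/27 = 66.7%, outside 38.6–54.6% ✗; Tm = 2·9 + 4·18 = 90°C, outside 74–85°C ✗; longest run = 3 ✓; 3' end GGG has 3 G/C ✓ — fails.

Primer 4 only.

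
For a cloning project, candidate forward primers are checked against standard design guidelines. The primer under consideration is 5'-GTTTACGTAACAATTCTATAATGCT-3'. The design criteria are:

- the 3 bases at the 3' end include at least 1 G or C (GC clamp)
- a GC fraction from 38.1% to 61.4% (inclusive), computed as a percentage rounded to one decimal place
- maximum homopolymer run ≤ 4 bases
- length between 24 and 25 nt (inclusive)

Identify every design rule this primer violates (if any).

Fails: GC content.

Base counts: A=8, T=10, G=3, C=4 (length 25).
GC clamp: 3' end GCT has 2 G/C ✓
GC content: GC 7/25 = 28.0%, outside 38.1–61.4% ✗
homopolymer run: longest run = 3 ✓
length: length 25 ✓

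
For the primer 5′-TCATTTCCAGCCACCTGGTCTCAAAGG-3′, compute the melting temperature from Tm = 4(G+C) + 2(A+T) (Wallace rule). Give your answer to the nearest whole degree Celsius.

Base counts: A=6, T=7, G=5, C=9 (length 27).
Tm = 2·(6+7) + 4·(5+9) = 2·13 + 4·14 = 26 + 56 = 82°C.

82°C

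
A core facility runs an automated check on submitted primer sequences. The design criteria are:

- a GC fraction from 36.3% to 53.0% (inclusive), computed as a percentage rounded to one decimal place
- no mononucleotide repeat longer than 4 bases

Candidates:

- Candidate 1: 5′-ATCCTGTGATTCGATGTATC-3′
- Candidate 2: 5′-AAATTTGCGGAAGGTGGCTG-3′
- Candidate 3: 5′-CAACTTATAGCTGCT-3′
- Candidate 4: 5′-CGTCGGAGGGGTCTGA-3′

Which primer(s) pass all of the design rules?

Candidate 1, Candidate 2 and Candidate 3.

Candidate 1 (20 nt, A=4 T=8 G=4 C=4): GC 8/20 = 40.0% ✓; longest run = 2 ✓ — passes.
Candidate 2 (20 nt, A=5 T=5 G=8 C=2): GC 10/20 = 50.0% ✓; longest run = 3 ✓ — passes.
Candidate 3 (15 nt, A=4 T=5 G=2 C=4): GC 6/15 = 40.0% ✓; longest run = 2 ✓ — passes.
Candidate 4 (16 nt, A=2 T=3 G=8 C=3): GC 11/16 = 68.8%, outside 36.3–53.0% ✗; longest run = 4 ✓ — fails.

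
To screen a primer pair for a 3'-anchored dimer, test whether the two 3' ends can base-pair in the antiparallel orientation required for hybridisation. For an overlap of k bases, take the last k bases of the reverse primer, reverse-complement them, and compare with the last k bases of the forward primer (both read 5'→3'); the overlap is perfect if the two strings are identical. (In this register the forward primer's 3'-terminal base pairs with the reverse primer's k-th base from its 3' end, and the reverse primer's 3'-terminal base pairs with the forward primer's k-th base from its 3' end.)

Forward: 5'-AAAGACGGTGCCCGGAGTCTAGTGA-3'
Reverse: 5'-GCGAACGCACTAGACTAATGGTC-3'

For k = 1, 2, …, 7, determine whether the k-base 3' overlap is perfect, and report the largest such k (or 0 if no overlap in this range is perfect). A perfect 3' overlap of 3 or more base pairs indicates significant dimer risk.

Longest perfect overlap: 2 complementary base pairs; below the dimer-risk threshold (threshold 3).

Last 7 bases (5'→3') — forward …CTAGTGA, reverse …AATGGTC.
Reverse complement of the reverse primer's last 7 bases: GACCATT; its first k bases are the reverse complement of the reverse primer's last k bases, so a perfect k-base overlap needs the forward primer's last k bases to equal them.
Comparing (forward last k vs required): k=1: A vs G ✗; k=2: GA vs GA ✓; k=3: TGA vs GAC ✗; k=4: GTGA vs GACC ✗; k=5: AGTGA vs GACCA ✗; k=6: TAGTGA vs GACCAT ✗; k=7: CTAGTGA vs GACCATT ✗.
Only k = 2 is perfect, so the longest perfect 3' overlap is 2.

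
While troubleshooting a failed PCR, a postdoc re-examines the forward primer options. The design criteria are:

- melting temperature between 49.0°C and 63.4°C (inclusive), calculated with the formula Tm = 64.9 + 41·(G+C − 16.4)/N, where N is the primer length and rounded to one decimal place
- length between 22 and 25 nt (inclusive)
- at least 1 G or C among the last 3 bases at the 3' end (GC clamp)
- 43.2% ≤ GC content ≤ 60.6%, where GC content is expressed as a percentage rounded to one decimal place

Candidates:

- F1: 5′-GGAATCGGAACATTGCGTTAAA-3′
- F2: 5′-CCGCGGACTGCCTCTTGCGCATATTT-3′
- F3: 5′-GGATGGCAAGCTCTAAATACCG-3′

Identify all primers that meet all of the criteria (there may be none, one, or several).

F1 (22 nt, A=8 T=5 G=6 C=3): Tm = 64.9 + 41·(9 − 16.4)/22 = 51.1°C ✓; length 22 ✓; 3' end AAA has 0 G/C, need ≥1 ✗; GC 9/22 = 40.9%, outside 43.2–60.6% ✗ — fails.
F2 (26 nt, A=3 T=8 G=6 C=9): Tm = 64.9 + 41·(15 − 16.4)/26 = 62.7°C ✓; length 26, outside 22–25 ✗; 3' end TTT has 0 G/C, need ≥1 ✗; GC 15/26 = 57.7% ✓ — fails.
F3 (22 nt, A=7 T=4 G=6 C=5): Tm = 64.9 + 41·(11 − 16.4)/22 = 54.8°C ✓; length 22 ✓; 3' end CCG has 3 G/C ✓; GC 11/22 = 50.0% ✓ — passes.

F3 only.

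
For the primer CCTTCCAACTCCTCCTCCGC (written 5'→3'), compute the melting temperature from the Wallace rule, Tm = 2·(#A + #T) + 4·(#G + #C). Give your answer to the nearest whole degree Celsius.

66°C

Base counts: A=2, T=5, G=1, C=12 (length 20).
Tm = 2·(2+5) + 4·(1+12) = 2·7 + 4·13 = 14 + 52 = 66°C.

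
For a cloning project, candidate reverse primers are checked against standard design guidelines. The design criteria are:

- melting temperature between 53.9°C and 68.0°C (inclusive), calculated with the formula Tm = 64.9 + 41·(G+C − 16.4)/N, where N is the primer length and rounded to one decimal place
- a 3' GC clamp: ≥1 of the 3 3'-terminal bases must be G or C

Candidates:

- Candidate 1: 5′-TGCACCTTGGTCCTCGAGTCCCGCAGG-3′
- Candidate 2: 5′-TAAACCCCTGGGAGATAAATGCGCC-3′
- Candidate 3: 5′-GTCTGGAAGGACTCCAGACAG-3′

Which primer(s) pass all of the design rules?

Candidate 1, Candidate 2 and Candidate 3.

Candidate 1 (27 nt, A=3 T=6 G=8 C=10): Tm = 64.9 + 41·(18 − 16.4)/27 = 67.3°C ✓; 3' end AGG has 2 G/C ✓ — passes.
Candidate 2 (25 nt, A=8 T=4 G=6 C=7): Tm = 64.9 + 41·(13 − 16.4)/25 = 59.3°C ✓; 3' end GCC has 3 G/C ✓ — passes.
Candidate 3 (21 nt, A=6 T=3 G=7 C=5): Tm = 64.9 + 41·(12 − 16.4)/21 = 56.3°C ✓; 3' end CAG has 2 G/C ✓ — passes.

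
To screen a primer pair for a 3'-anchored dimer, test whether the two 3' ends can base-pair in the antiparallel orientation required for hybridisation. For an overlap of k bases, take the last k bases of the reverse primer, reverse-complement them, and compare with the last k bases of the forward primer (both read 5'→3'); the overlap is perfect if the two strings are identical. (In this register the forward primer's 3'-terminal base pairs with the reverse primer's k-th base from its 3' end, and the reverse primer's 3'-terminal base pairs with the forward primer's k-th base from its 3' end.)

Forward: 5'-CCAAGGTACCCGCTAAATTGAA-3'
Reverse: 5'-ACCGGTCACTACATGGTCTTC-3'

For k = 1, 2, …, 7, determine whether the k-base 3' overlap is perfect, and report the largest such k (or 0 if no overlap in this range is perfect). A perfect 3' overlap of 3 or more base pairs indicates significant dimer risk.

Last 7 bases (5'→3') — forward …AATTGAA, reverse …GGTCTTC.
Reverse complement of the reverse primer's last 7 bases: GAAGACC; its first k bases are the reverse complement of the reverse primer's last k bases, so a perfect k-base overlap needs the forward primer's last k bases to equal them.
Comparing (forward last k vs required): k=1: A vs G ✗; k=2: AA vs GA ✗; k=3: GAA vs GAA ✓; k=4: TGAA vs GAAG ✗; k=5: TTGAA vs GAAGA ✗; k=6: ATTGAA vs GAAGAC ✗; k=7: AATTGAA vs GAAGACC ✗.
Only k = 3 is perfect, so the longest perfect 3' overlap is 3.

Longest perfect overlap: 3 complementary base pairs; significant dimer risk (threshold 3).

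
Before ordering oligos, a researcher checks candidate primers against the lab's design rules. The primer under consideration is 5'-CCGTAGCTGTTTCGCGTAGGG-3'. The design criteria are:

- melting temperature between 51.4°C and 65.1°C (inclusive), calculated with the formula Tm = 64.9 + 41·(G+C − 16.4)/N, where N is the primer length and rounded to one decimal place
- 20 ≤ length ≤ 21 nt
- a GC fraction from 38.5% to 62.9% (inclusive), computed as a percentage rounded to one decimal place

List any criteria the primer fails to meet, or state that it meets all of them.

Meets all criteria.

Base counts: A=2, T=6, G=8, C=5 (length 21).
Tm: Tm = 64.9 + 41·(13 − 16.4)/21 = 58.3°C ✓
length: length 21 ✓
GC content: GC 13/21 = 61.9% ✓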